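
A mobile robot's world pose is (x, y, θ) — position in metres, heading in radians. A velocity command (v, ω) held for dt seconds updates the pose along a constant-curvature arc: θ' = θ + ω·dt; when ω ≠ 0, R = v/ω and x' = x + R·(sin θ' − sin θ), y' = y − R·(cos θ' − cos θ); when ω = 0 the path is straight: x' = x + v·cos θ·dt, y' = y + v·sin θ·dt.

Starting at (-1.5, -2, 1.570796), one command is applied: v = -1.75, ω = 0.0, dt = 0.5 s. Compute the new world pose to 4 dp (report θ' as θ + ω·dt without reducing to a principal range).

θ' = 1.5708 + 0.0·0.5 = 1.5708
ω = 0 → straight: x' = -1.5 + -1.75·cos(1.5708)·0.5 = -1.5000
y' = -2 + -1.75·sin(1.5708)·0.5 = -2.8750

(-1.5000, -2.8750, 1.5708)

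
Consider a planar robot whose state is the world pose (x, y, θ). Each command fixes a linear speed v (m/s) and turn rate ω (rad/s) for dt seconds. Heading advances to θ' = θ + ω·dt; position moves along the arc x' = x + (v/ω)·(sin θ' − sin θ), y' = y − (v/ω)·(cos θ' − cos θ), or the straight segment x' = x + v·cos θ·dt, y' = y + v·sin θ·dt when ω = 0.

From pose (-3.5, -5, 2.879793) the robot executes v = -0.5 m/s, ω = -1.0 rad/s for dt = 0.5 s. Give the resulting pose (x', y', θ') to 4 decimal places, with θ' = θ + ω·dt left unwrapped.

θ' = 2.8798 + -1.0·0.5 = 2.3798
R = v/ω = -0.5/-1.0 = 0.5000
x' = -3.5 + 0.5000·(sin 2.3798 − sin 2.8798) = -3.2843
y' = -5 − 0.5000·(cos 2.3798 − cos 2.8798) = -5.1212

(-3.2843, -5.1212, 2.3798)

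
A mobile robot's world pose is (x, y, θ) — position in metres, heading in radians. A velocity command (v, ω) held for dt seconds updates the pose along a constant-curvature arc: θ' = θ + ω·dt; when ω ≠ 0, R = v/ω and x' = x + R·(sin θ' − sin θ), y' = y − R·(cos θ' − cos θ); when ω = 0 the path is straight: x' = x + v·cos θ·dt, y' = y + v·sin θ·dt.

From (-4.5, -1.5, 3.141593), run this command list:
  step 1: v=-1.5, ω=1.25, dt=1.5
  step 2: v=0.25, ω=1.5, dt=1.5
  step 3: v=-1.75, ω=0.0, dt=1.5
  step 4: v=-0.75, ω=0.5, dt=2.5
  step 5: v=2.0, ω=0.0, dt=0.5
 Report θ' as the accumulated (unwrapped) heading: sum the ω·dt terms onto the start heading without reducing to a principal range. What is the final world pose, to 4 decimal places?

step 1: θ'=5.0166 (R=-1.2000) → pose (-3.3551, 0.0594, 5.0166)
step 2: θ'=7.2666 (R=0.1667) → pose (-3.0574, 0.0170, 7.2666)
step 3: θ'=7.2666 (straight) → pose (-4.5121, -2.1680, 7.2666)
step 4: θ'=8.5166 (R=-1.5000) → pose (-4.4461, -3.9221, 8.5166)
step 5: θ'=8.5166 (straight) → pose (-5.0613, -3.1337, 8.5166)

(-5.0613, -3.1337, 8.5166)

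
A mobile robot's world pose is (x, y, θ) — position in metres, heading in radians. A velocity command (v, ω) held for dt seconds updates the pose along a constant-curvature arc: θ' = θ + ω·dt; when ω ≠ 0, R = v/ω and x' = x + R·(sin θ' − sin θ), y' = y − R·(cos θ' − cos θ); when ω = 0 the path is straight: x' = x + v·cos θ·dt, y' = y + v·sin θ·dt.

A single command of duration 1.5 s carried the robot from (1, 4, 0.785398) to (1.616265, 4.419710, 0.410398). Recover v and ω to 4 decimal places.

Δθ = 0.410398 − 0.785398 = -0.375000
ω = Δθ/dt = -0.375000/1.5 = -0.2500
R = Δx/(sin θ' − sin θ) = -2.0000
v = R·ω = -2.0000·-0.2500 = 0.5000

v = 0.5000, ω = -0.2500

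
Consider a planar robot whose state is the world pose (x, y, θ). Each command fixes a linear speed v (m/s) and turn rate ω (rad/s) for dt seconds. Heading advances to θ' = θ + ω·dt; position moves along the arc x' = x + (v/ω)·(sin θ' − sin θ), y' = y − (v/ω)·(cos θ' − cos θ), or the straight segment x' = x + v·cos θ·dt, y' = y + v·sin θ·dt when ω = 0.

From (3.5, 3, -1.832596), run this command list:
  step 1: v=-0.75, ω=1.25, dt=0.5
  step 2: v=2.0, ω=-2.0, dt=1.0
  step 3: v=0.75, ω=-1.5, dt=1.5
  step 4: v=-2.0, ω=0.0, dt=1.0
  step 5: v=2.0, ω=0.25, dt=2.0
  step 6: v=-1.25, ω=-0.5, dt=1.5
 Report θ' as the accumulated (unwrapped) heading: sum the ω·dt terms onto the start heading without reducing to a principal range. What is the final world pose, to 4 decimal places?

step 1: θ'=-1.2076 (R=-0.6000) → pose (3.4813, 3.3685, -1.2076)
step 2: θ'=-3.2076 (R=-1.0000) → pose (2.4806, 2.0154, -3.2076)
step 3: θ'=-5.4576 (R=-0.5000) → pose (2.1461, 2.8533, -5.4576)
step 4: θ'=-5.4576 (straight) → pose (0.7898, 1.3834, -5.4576)
step 5: θ'=-4.9576 (R=8.0000) → pose (2.6710, 4.8664, -4.9576)
step 6: θ'=-5.7076 (R=2.5000) → pose (1.6066, 3.3761, -5.7076)

(1.6066, 3.3761, -5.7076)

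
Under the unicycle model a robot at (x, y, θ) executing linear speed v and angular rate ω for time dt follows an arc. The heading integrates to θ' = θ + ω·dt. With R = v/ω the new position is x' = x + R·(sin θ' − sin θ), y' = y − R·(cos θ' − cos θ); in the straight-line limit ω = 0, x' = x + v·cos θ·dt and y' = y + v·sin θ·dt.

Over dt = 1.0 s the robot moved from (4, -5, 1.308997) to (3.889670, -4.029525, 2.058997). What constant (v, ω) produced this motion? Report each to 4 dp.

Δθ = 2.058997 − 1.308997 = 0.750000
ω = Δθ/dt = 0.750000/1.0 = 0.7500
R = −Δy/(cos θ' − cos θ) = 1.3333
v = R·ω = 1.3333·0.7500 = 1.0000

v = 1.0000, ω = 0.7500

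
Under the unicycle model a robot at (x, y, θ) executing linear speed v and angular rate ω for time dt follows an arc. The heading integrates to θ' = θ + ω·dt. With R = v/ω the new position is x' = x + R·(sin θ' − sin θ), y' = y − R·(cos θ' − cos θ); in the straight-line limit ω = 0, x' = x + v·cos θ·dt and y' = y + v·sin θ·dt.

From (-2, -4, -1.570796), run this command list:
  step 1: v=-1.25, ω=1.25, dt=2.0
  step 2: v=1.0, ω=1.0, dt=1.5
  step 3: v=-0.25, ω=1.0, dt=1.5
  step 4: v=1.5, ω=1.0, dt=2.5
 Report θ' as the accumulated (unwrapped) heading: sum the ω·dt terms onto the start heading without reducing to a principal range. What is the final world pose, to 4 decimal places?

step 1: θ'=0.9292 (R=-1.0000) → pose (-3.8011, -3.4015, 0.9292)
step 2: θ'=2.4292 (R=1.0000) → pose (-3.9486, -2.0463, 2.4292)
step 3: θ'=3.9292 (R=-0.2500) → pose (-3.6081, -2.0334, 3.9292)
step 4: θ'=6.4292 (R=1.5000) → pose (-2.3268, -4.5758, 6.4292)

(-2.3268, -4.5758, 6.4292)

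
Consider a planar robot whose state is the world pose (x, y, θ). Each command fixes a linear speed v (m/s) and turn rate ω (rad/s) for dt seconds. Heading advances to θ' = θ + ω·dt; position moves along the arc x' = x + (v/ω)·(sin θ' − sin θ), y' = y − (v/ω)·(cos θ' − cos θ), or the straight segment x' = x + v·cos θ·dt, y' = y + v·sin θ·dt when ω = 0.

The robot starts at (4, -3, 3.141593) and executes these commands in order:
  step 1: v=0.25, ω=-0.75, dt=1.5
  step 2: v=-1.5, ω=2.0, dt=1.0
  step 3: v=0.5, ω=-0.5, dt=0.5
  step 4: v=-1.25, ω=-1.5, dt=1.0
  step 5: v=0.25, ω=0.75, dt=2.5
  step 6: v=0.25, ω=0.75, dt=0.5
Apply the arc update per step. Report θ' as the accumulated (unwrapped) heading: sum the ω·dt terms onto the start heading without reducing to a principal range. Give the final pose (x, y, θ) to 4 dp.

(5.3135, -3.4282, 4.5166)

step 1: θ'=2.0166 (R=-0.3333) → pose (3.6992, -2.8104, 2.0166)
step 2: θ'=4.0166 (R=-0.7500) → pose (4.9516, -2.9678, 4.0166)
step 3: θ'=3.7666 (R=-1.0000) → pose (4.7692, -3.1377, 3.7666)
step 4: θ'=2.2666 (R=0.8333) → pose (5.8964, -3.2794, 2.2666)
step 5: θ'=4.1416 (R=0.3333) → pose (5.3600, -3.3129, 4.1416)
step 6: θ'=4.5166 (R=0.3333) → pose (5.3135, -3.4282, 4.5166)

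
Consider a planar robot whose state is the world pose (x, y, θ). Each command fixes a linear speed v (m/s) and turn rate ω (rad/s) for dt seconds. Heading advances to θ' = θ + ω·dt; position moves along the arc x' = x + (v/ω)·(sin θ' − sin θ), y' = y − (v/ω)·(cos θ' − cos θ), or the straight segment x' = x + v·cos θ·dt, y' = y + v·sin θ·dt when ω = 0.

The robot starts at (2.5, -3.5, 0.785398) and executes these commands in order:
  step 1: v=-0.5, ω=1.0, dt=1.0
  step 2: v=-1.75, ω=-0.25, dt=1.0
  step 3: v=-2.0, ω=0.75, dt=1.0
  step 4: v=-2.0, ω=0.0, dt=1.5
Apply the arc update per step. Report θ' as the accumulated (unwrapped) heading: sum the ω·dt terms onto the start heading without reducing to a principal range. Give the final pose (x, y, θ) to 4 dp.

step 1: θ'=1.7854 (R=-0.5000) → pose (2.3650, -3.9600, 1.7854)
step 2: θ'=1.5354 (R=7.0000) → pose (2.5212, -5.6985, 1.5354)
step 3: θ'=2.2854 (R=-2.6667) → pose (3.1719, -7.5404, 2.2854)
step 4: θ'=2.2854 (straight) → pose (5.1379, -9.8064, 2.2854)

(5.1379, -9.8064, 2.2854)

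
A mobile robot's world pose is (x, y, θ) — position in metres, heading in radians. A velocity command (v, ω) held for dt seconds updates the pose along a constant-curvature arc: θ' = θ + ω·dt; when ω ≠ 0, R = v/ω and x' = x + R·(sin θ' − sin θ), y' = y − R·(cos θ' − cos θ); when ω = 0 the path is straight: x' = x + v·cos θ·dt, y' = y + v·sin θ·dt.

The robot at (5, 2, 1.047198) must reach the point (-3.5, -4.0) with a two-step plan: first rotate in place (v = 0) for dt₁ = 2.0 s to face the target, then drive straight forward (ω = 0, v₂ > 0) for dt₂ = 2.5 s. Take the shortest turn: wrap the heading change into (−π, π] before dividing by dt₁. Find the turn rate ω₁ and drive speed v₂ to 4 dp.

ω₁ = 1.3545, v₂ = 4.1617

heading to target = atan2(-4−2, -3.5−5) = -2.5269
Δθ = wrap(-2.5269 − 1.0472) = 2.7091; ω₁ = Δθ/dt₁ = 1.3545
distance = √((-3.5−5)² + (-4−2)²) = 10.4043; v₂ = distance/dt₂ = 4.1617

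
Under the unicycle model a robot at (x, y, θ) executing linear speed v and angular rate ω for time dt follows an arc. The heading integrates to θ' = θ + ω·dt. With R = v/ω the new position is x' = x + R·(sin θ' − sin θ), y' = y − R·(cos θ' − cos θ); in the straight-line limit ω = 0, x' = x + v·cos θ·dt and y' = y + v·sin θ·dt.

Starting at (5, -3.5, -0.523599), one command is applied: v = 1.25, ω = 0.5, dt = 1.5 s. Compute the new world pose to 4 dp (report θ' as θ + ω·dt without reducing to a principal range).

(6.8112, -3.7711, 0.2264)

θ' = -0.5236 + 0.5·1.5 = 0.2264
R = v/ω = 1.25/0.5 = 2.5000
x' = 5 + 2.5000·(sin 0.2264 − sin -0.5236) = 6.8112
y' = -3.5 − 2.5000·(cos 0.2264 − cos -0.5236) = -3.7711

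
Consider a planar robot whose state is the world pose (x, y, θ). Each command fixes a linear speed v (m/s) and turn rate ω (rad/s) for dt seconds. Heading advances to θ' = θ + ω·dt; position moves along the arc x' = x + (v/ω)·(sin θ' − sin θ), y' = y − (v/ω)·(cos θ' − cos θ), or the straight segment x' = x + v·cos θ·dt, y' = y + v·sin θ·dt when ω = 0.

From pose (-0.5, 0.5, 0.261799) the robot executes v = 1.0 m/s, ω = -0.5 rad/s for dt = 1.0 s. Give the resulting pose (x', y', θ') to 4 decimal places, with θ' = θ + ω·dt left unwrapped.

(0.4895, 0.5117, -0.2382)

θ' = 0.2618 + -0.5·1.0 = -0.2382
R = v/ω = 1.0/-0.5 = -2.0000
x' = -0.5 + -2.0000·(sin -0.2382 − sin 0.2618) = 0.4895
y' = 0.5 − -2.0000·(cos -0.2382 − cos 0.2618) = 0.5117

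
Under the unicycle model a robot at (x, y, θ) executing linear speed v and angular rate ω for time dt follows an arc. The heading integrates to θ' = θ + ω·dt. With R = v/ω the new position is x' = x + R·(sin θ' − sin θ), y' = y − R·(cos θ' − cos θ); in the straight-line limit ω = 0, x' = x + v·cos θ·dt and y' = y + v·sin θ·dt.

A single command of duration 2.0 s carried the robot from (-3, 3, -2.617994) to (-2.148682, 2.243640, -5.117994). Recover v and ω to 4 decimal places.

Δθ = -5.117994 − -2.617994 = -2.500000
ω = Δθ/dt = -2.500000/2.0 = -1.2500
R = Δx/(sin θ' − sin θ) = 0.6000
v = R·ω = 0.6000·-1.2500 = -0.7500

v = -0.7500, ω = -1.2500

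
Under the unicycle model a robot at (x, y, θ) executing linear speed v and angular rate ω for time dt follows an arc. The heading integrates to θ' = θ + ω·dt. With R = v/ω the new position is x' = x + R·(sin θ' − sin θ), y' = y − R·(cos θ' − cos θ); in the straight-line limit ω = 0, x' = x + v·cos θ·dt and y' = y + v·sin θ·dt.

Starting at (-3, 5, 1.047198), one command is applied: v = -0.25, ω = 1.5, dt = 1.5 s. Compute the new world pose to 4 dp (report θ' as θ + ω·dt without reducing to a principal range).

θ' = 1.0472 + 1.5·1.5 = 3.2972
R = v/ω = -0.25/1.5 = -0.1667
x' = -3 + -0.1667·(sin 3.2972 − sin 1.0472) = -2.8298
y' = 5 − -0.1667·(cos 3.2972 − cos 1.0472) = 4.7520

(-2.8298, 4.7520, 3.2972)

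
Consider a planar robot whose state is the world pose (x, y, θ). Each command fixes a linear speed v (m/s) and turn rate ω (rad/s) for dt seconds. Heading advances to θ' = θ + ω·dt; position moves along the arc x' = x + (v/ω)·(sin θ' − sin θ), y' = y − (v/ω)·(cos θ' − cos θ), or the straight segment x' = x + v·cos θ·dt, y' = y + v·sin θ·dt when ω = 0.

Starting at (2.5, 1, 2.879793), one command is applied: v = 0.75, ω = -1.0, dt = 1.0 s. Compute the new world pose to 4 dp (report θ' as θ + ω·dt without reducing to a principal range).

(1.9796, 1.4964, 1.8798)

θ' = 2.8798 + -1.0·1.0 = 1.8798
R = v/ω = 0.75/-1.0 = -0.7500
x' = 2.5 + -0.7500·(sin 1.8798 − sin 2.8798) = 1.9796
y' = 1 − -0.7500·(cos 1.8798 − cos 2.8798) = 1.4964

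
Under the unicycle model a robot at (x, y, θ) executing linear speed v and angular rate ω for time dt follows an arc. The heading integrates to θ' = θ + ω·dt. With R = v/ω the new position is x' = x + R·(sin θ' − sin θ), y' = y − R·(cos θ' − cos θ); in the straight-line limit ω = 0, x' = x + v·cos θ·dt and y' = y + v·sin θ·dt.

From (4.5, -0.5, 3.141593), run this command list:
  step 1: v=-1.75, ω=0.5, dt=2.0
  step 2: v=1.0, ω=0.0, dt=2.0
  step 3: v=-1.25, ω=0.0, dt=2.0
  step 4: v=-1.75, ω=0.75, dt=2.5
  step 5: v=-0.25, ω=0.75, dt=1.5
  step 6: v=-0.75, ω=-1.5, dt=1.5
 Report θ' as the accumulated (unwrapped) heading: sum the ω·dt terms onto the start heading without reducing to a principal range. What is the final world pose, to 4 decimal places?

(5.1561, 5.1753, 4.8916)

step 1: θ'=4.1416 (R=-3.5000) → pose (7.4451, 1.1089, 4.1416)
step 2: θ'=4.1416 (straight) → pose (6.3645, -0.5740, 4.1416)
step 3: θ'=4.1416 (straight) → pose (7.7153, 1.5297, 4.1416)
step 4: θ'=6.0166 (R=-2.3333) → pose (6.3666, 5.0413, 6.0166)
step 5: θ'=7.1416 (R=-0.3333) → pose (6.0265, 4.9376, 7.1416)
step 6: θ'=4.8916 (R=0.5000) → pose (5.1561, 5.1753, 4.8916)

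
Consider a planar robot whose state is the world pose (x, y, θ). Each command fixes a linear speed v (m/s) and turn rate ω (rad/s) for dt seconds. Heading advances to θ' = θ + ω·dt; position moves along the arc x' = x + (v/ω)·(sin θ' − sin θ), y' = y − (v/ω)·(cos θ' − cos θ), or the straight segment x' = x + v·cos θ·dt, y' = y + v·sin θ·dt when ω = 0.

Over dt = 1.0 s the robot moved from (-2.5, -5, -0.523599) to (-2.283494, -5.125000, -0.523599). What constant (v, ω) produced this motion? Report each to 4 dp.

v = 0.2500, ω = 0.0000

Δθ = -0.523599 − -0.523599 = 0.000000
ω = Δθ/dt = 0.000000/1.0 = 0.0000
ω = 0 → v = (Δx·cos θ + Δy·sin θ)/dt = 0.2500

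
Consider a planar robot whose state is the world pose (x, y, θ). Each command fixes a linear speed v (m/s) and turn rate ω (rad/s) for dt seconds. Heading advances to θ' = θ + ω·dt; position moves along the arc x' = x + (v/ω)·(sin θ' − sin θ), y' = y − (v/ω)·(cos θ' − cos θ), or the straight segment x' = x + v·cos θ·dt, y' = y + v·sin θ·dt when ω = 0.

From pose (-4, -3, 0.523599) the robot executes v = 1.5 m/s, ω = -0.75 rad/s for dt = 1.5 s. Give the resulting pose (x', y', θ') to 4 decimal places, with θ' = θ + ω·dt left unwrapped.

θ' = 0.5236 + -0.75·1.5 = -0.6014
R = v/ω = 1.5/-0.75 = -2.0000
x' = -4 + -2.0000·(sin -0.6014 − sin 0.5236) = -1.8684
y' = -3 − -2.0000·(cos -0.6014 − cos 0.5236) = -3.0830

(-1.8684, -3.0830, -0.6014)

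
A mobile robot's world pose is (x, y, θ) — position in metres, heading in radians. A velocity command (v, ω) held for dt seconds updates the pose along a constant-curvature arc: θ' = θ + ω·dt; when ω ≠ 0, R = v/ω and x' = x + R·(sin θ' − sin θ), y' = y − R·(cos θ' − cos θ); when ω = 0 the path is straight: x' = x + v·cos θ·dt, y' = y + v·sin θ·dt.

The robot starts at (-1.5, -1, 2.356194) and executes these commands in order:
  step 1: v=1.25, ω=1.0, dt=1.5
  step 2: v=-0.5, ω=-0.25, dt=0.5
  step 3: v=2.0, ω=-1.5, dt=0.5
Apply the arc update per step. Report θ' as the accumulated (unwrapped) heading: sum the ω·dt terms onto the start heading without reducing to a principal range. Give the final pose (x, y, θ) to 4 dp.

(-3.9588, -0.9961, 2.9812)

step 1: θ'=3.8562 (R=1.2500) → pose (-3.2030, -0.9397, 3.8562)
step 2: θ'=3.7312 (R=2.0000) → pose (-3.0045, -0.7881, 3.7312)
step 3: θ'=2.9812 (R=-1.3333) → pose (-3.9588, -0.9961, 2.9812)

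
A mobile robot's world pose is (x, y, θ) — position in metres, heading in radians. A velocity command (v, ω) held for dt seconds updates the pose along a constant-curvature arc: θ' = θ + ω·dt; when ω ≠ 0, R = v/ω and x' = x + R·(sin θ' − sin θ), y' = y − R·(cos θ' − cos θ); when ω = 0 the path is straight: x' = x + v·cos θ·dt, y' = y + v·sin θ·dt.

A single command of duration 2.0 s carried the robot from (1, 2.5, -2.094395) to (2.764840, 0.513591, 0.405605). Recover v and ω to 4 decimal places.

Δθ = 0.405605 − -2.094395 = 2.500000
ω = Δθ/dt = 2.500000/2.0 = 1.2500
R = −Δy/(cos θ' − cos θ) = 1.4000
v = R·ω = 1.4000·1.2500 = 1.7500

v = 1.7500, ω = 1.2500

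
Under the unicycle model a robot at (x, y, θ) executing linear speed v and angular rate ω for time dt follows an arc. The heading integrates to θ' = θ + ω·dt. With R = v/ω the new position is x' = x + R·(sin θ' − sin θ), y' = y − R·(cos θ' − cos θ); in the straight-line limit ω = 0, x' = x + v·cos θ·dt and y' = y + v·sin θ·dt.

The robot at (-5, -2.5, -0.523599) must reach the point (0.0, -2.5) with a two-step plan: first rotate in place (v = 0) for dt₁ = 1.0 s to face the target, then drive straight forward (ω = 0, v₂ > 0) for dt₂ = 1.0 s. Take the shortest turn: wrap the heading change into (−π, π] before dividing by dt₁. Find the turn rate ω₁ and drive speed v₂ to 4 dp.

ω₁ = 0.5236, v₂ = 5.0000

heading to target = atan2(-2.5−-2.5, 0−-5) = 0.0000
Δθ = wrap(0.0000 − -0.5236) = 0.5236; ω₁ = Δθ/dt₁ = 0.5236
distance = √((0−-5)² + (-2.5−-2.5)²) = 5.0000; v₂ = distance/dt₂ = 5.0000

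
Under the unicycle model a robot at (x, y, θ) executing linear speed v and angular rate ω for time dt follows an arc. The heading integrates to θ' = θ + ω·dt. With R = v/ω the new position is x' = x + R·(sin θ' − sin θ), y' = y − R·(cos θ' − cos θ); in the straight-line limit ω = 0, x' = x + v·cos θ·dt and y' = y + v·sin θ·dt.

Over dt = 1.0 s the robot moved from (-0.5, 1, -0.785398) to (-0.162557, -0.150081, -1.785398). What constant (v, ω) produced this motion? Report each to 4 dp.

v = 1.2500, ω = -1.0000

Δθ = -1.785398 − -0.785398 = -1.000000
ω = Δθ/dt = -1.000000/1.0 = -1.0000
R = −Δy/(cos θ' − cos θ) = -1.2500
v = R·ω = -1.2500·-1.0000 = 1.2500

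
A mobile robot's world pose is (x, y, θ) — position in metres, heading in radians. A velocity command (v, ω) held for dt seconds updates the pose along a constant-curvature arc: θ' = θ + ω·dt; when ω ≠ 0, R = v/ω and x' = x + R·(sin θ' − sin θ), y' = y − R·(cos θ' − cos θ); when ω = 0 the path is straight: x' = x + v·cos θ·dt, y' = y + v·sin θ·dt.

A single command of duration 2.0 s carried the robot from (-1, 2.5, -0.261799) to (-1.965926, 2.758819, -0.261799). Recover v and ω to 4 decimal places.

Δθ = -0.261799 − -0.261799 = 0.000000
ω = Δθ/dt = 0.000000/2.0 = 0.0000
ω = 0 → v = (Δx·cos θ + Δy·sin θ)/dt = -0.5000

v = -0.5000, ω = 0.0000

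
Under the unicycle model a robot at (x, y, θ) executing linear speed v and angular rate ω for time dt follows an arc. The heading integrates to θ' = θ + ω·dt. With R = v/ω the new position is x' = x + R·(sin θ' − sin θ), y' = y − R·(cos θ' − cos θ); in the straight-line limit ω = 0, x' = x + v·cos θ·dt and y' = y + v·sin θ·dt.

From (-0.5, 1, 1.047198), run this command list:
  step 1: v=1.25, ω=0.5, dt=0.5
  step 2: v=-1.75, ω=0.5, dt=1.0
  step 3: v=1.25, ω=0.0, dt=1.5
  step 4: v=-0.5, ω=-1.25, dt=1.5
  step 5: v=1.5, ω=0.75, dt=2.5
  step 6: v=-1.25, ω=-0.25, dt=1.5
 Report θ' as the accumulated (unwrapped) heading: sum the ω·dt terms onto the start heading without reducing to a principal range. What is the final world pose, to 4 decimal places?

step 1: θ'=1.2972 (R=2.5000) → pose (-0.2581, 1.5745, 1.2972)
step 2: θ'=1.7972 (R=-3.5000) → pose (-0.2989, -0.1568, 1.7972)
step 3: θ'=1.7972 (straight) → pose (-0.7198, 1.6703, 1.7972)
step 4: θ'=-0.0778 (R=0.4000) → pose (-1.1407, 1.1817, -0.0778)
step 5: θ'=1.7972 (R=2.0000) → pose (0.9637, 3.6246, 1.7972)
step 6: θ'=1.4222 (R=5.0000) → pose (1.0362, 1.7620, 1.4222)

(1.0362, 1.7620, 1.4222)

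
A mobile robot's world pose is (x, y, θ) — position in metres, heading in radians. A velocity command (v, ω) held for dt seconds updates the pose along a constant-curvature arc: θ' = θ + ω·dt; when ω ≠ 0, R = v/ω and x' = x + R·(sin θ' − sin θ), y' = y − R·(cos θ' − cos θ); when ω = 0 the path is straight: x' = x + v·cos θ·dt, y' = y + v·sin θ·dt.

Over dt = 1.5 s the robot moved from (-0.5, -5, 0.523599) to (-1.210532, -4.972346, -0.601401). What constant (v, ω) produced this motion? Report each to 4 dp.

Δθ = -0.601401 − 0.523599 = -1.125000
ω = Δθ/dt = -1.125000/1.5 = -0.7500
R = Δx/(sin θ' − sin θ) = 0.6667
v = R·ω = 0.6667·-0.7500 = -0.5000

v = -0.5000, ω = -0.7500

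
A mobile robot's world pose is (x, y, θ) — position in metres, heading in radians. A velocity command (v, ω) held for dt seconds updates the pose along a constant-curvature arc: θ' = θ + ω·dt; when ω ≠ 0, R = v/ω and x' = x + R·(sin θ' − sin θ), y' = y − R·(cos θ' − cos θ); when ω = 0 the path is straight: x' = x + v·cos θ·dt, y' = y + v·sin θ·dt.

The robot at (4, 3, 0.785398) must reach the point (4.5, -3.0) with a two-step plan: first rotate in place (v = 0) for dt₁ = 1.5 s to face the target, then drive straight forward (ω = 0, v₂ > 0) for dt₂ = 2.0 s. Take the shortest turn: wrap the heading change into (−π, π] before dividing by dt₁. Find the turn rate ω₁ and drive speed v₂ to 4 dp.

ω₁ = -1.5154, v₂ = 3.0104

heading to target = atan2(-3−3, 4.5−4) = -1.4877
Δθ = wrap(-1.4877 − 0.7854) = -2.2731; ω₁ = Δθ/dt₁ = -1.5154
distance = √((4.5−4)² + (-3−3)²) = 6.0208; v₂ = distance/dt₂ = 3.0104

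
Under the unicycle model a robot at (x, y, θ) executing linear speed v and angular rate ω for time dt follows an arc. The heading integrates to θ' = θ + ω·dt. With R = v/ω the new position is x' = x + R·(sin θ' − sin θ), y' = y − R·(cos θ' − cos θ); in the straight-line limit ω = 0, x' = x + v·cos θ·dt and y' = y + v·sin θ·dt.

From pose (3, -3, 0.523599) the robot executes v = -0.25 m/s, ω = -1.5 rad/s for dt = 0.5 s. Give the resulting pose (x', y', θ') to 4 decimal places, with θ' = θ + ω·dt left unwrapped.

(2.8793, -3.0181, -0.2264)

θ' = 0.5236 + -1.5·0.5 = -0.2264
R = v/ω = -0.25/-1.5 = 0.1667
x' = 3 + 0.1667·(sin -0.2264 − sin 0.5236) = 2.8793
y' = -3 − 0.1667·(cos -0.2264 − cos 0.5236) = -3.0181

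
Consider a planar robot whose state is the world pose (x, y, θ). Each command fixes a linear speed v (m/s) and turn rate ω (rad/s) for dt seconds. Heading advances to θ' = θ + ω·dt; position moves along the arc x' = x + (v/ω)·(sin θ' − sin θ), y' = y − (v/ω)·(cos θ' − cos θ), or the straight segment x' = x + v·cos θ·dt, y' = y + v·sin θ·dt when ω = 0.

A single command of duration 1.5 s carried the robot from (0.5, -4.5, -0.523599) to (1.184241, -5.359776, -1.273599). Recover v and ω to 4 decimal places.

Δθ = -1.273599 − -0.523599 = -0.750000
ω = Δθ/dt = -0.750000/1.5 = -0.5000
R = −Δy/(cos θ' − cos θ) = -1.5000
v = R·ω = -1.5000·-0.5000 = 0.7500

v = 0.7500, ω = -0.5000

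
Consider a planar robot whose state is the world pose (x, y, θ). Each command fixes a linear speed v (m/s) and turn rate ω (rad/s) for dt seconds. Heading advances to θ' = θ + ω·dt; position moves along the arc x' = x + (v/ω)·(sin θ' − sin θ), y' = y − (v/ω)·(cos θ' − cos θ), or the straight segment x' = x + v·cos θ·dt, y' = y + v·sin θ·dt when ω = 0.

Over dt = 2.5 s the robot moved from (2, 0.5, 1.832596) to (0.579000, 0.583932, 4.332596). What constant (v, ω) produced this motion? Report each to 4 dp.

v = 0.7500, ω = 1.0000

Δθ = 4.332596 − 1.832596 = 2.500000
ω = Δθ/dt = 2.500000/2.5 = 1.0000
R = Δx/(sin θ' − sin θ) = 0.7500
v = R·ω = 0.7500·1.0000 = 0.7500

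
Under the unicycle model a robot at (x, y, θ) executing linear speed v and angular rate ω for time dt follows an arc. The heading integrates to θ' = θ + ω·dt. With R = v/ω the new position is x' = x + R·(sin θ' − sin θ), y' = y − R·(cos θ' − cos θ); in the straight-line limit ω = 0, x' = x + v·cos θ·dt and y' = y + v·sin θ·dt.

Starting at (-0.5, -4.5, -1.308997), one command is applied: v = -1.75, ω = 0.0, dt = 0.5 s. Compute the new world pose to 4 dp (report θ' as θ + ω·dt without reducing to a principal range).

θ' = -1.3090 + 0.0·0.5 = -1.3090
ω = 0 → straight: x' = -0.5 + -1.75·cos(-1.3090)·0.5 = -0.7265
y' = -4.5 + -1.75·sin(-1.3090)·0.5 = -3.6548

(-0.7265, -3.6548, -1.3090)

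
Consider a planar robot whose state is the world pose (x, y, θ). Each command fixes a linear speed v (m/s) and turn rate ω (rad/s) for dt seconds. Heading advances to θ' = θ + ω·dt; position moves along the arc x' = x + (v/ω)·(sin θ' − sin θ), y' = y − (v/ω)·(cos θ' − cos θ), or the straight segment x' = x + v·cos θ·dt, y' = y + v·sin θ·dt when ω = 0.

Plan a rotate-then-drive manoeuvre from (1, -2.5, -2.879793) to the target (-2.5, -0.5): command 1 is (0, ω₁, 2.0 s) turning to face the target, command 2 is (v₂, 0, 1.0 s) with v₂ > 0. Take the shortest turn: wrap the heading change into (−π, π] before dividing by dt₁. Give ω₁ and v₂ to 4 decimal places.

ω₁ = -0.3905, v₂ = 4.0311

heading to target = atan2(-0.5−-2.5, -2.5−1) = 2.6224
Δθ = wrap(2.6224 − -2.8798) = -0.7809; ω₁ = Δθ/dt₁ = -0.3905
distance = √((-2.5−1)² + (-0.5−-2.5)²) = 4.0311; v₂ = distance/dt₂ = 4.0311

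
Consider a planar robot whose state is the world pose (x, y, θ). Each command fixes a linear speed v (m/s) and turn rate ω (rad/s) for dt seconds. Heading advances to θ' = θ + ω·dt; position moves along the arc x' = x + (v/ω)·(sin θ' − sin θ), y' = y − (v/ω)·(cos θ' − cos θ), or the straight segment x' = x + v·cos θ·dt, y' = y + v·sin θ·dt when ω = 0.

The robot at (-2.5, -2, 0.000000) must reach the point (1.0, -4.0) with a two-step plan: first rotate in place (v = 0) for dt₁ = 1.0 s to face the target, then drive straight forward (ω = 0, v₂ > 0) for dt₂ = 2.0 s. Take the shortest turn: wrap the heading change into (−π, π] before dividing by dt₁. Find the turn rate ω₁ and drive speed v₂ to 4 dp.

heading to target = atan2(-4−-2, 1−-2.5) = -0.5191
Δθ = wrap(-0.5191 − 0.0000) = -0.5191; ω₁ = Δθ/dt₁ = -0.5191
distance = √((1−-2.5)² + (-4−-2)²) = 4.0311; v₂ = distance/dt₂ = 2.0156

ω₁ = -0.5191, v₂ = 2.0156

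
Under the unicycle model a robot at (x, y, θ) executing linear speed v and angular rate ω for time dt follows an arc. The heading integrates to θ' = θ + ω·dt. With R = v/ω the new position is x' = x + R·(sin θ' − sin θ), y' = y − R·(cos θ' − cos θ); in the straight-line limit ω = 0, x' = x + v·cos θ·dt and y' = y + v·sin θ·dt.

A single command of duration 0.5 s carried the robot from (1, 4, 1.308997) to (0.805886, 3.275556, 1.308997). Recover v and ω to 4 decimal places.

Δθ = 1.308997 − 1.308997 = 0.000000
ω = Δθ/dt = 0.000000/0.5 = 0.0000
ω = 0 → v = (Δx·cos θ + Δy·sin θ)/dt = -1.5000

v = -1.5000, ω = 0.0000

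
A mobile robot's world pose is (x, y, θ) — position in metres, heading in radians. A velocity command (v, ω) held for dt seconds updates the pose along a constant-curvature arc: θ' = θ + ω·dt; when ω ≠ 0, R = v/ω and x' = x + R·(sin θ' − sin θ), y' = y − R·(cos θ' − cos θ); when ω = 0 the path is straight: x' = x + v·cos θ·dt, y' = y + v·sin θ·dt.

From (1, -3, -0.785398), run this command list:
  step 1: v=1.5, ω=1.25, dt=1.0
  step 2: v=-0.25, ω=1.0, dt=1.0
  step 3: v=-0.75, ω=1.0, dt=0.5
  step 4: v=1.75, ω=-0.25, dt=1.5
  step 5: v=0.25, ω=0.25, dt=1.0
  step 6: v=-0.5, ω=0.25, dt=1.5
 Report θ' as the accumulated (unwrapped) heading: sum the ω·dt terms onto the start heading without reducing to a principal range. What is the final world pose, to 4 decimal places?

step 1: θ'=0.4646 (R=1.2000) → pose (2.3862, -3.2243, 0.4646)
step 2: θ'=1.4646 (R=-0.2500) → pose (2.2496, -3.4213, 1.4646)
step 3: θ'=1.9646 (R=-0.7500) → pose (2.3028, -3.7885, 1.9646)
step 4: θ'=1.5896 (R=-7.0000) → pose (1.7682, -1.2342, 1.5896)
step 5: θ'=1.8396 (R=1.0000) → pose (1.7325, -0.9875, 1.8396)
step 6: θ'=2.2146 (R=-2.0000) → pose (2.0611, -1.6568, 2.2146)

(2.0611, -1.6568, 2.2146)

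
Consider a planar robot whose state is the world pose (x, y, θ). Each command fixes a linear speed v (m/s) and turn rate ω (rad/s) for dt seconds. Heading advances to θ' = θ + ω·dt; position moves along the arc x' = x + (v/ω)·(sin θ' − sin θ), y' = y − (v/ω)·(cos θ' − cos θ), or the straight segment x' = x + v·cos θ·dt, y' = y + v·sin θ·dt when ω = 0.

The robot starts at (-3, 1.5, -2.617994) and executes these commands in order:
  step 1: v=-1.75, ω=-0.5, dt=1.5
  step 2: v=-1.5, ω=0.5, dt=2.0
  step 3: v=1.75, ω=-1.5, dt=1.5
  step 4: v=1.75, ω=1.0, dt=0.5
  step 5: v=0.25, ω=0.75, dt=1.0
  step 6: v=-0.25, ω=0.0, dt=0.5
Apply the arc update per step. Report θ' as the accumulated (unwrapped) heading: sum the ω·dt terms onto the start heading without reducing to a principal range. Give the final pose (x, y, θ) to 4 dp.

(-0.0433, 4.3067, -3.3680)

step 1: θ'=-3.3680 (R=3.5000) → pose (-0.4643, 1.8796, -3.3680)
step 2: θ'=-2.3680 (R=-3.0000) → pose (2.3052, 2.6568, -2.3680)
step 3: θ'=-4.6180 (R=-1.1667) → pose (0.3286, 3.3815, -4.6180)
step 4: θ'=-4.1180 (R=1.7500) → pose (0.0362, 4.1966, -4.1180)
step 5: θ'=-3.3680 (R=0.3333) → pose (-0.1651, 4.3347, -3.3680)
step 6: θ'=-3.3680 (straight) → pose (-0.0433, 4.3067, -3.3680)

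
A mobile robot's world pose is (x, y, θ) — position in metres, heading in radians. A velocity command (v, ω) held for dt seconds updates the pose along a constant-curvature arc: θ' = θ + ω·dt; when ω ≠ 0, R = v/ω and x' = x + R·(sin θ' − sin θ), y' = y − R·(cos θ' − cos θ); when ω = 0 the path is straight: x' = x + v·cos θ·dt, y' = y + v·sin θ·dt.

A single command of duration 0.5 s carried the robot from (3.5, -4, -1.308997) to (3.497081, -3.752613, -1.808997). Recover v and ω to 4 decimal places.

Δθ = -1.808997 − -1.308997 = -0.500000
ω = Δθ/dt = -0.500000/0.5 = -1.0000
R = −Δy/(cos θ' − cos θ) = 0.5000
v = R·ω = 0.5000·-1.0000 = -0.5000

v = -0.5000, ω = -1.0000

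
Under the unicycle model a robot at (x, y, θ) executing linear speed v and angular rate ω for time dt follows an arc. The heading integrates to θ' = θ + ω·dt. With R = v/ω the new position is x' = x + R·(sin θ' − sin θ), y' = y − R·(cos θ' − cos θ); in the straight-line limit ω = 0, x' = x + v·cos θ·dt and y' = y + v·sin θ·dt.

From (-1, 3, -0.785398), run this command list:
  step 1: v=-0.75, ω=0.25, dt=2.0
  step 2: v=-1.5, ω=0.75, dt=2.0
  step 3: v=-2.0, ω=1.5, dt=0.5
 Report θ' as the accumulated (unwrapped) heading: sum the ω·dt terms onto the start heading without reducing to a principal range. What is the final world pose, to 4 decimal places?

step 1: θ'=-0.2854 (R=-3.0000) → pose (-2.2767, 3.7573, -0.2854)
step 2: θ'=1.2146 (R=-2.0000) → pose (-4.7142, 2.5356, 1.2146)
step 3: θ'=1.9646 (R=-1.3333) → pose (-4.6959, 1.5591, 1.9646)

(-4.6959, 1.5591, 1.9646)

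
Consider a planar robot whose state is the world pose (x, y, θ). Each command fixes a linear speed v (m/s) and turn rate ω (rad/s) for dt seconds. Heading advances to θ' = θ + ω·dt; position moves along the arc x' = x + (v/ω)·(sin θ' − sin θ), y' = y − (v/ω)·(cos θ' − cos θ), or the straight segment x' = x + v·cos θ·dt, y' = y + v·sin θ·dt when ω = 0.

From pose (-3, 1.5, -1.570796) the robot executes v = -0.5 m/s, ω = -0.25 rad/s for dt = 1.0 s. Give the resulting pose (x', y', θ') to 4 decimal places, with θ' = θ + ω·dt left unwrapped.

(-2.9378, 1.9948, -1.8208)

θ' = -1.5708 + -0.25·1.0 = -1.8208
R = v/ω = -0.5/-0.25 = 2.0000
x' = -3 + 2.0000·(sin -1.8208 − sin -1.5708) = -2.9378
y' = 1.5 − 2.0000·(cos -1.8208 − cos -1.5708) = 1.9948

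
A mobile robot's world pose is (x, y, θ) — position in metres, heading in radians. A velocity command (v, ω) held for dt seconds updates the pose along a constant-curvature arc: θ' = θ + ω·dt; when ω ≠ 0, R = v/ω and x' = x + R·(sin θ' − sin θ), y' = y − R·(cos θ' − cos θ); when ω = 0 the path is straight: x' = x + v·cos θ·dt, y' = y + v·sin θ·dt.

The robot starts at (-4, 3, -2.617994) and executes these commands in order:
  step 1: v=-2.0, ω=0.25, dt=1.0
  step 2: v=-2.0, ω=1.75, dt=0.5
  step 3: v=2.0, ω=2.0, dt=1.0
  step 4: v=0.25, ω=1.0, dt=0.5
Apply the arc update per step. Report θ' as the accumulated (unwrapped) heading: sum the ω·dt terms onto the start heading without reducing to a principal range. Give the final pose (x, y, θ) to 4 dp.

(-0.4970, 4.3999, 1.0070)

step 1: θ'=-2.3680 (R=-8.0000) → pose (-2.4103, 4.2050, -2.3680)
step 2: θ'=-1.4930 (R=-1.1429) → pose (-2.0694, 5.1114, -1.4930)
step 3: θ'=0.5070 (R=1.0000) → pose (-0.5869, 4.3149, 0.5070)
step 4: θ'=1.0070 (R=0.2500) → pose (-0.4970, 4.3999, 1.0070)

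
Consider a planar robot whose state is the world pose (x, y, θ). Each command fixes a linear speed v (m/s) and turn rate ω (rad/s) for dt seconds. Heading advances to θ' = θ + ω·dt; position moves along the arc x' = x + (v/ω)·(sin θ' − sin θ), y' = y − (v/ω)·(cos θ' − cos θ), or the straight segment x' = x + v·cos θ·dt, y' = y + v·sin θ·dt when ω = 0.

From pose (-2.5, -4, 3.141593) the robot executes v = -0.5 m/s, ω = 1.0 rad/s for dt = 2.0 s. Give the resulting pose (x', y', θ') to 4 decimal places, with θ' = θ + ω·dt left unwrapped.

θ' = 3.1416 + 1.0·2.0 = 5.1416
R = v/ω = -0.5/1.0 = -0.5000
x' = -2.5 + -0.5000·(sin 5.1416 − sin 3.1416) = -2.0454
y' = -4 − -0.5000·(cos 5.1416 − cos 3.1416) = -3.2919

(-2.0454, -3.2919, 5.1416)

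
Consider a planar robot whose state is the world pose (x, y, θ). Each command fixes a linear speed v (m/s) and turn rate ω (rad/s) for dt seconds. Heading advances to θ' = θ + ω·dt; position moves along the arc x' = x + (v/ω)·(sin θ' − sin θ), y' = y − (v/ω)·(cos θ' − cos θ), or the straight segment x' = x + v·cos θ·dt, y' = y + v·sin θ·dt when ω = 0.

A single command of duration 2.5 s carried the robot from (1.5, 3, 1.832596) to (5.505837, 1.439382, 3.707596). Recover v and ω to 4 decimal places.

Δθ = 3.707596 − 1.832596 = 1.875000
ω = Δθ/dt = 1.875000/2.5 = 0.7500
R = Δx/(sin θ' − sin θ) = -2.6667
v = R·ω = -2.6667·0.7500 = -2.0000

v = -2.0000, ω = 0.7500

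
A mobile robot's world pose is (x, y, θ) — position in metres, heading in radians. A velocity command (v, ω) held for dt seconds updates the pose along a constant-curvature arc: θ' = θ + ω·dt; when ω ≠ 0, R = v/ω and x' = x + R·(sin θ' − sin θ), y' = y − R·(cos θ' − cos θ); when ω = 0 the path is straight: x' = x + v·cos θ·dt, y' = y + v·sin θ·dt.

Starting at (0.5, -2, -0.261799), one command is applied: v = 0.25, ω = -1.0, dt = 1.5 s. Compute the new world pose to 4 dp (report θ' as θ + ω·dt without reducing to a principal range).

θ' = -0.2618 + -1.0·1.5 = -1.7618
R = v/ω = 0.25/-1.0 = -0.2500
x' = 0.5 + -0.2500·(sin -1.7618 − sin -0.2618) = 0.6807
y' = -2 − -0.2500·(cos -1.7618 − cos -0.2618) = -2.2889

(0.6807, -2.2889, -1.7618)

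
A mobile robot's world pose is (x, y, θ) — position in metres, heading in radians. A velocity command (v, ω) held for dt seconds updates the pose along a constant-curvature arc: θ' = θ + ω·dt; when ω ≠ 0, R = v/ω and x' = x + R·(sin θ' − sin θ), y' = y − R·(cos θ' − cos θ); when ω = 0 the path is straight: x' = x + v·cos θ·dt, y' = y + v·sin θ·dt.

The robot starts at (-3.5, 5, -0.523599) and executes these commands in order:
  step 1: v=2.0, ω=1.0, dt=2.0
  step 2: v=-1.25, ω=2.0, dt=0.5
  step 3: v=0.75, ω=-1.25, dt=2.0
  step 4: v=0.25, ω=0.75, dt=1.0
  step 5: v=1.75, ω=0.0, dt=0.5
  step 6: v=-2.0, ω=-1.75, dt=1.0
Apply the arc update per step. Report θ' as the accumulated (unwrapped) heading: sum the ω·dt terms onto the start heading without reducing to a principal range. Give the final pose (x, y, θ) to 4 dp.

(-0.7396, 7.9897, -1.0236)

step 1: θ'=1.4764 (R=2.0000) → pose (-0.5089, 6.5435, 1.4764)
step 2: θ'=2.4764 (R=-0.6250) → pose (-0.2724, 5.9929, 2.4764)
step 3: θ'=-0.0236 (R=-0.6000) → pose (0.1120, 7.0648, -0.0236)
step 4: θ'=0.7264 (R=0.3333) → pose (0.3413, 7.1488, 0.7264)
step 5: θ'=0.7264 (straight) → pose (0.9954, 7.7300, 0.7264)
step 6: θ'=-1.0236 (R=1.1429) → pose (-0.7396, 7.9897, -1.0236)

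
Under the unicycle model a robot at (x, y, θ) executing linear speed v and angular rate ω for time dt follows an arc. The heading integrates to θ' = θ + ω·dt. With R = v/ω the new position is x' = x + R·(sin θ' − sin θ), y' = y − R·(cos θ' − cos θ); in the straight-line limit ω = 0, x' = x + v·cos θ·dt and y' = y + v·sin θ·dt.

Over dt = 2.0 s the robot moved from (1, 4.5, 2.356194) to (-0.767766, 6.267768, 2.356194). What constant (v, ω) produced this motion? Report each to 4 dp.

v = 1.2500, ω = 0.0000

Δθ = 2.356194 − 2.356194 = 0.000000
ω = Δθ/dt = 0.000000/2.0 = 0.0000
ω = 0 → v = (Δx·cos θ + Δy·sin θ)/dt = 1.2500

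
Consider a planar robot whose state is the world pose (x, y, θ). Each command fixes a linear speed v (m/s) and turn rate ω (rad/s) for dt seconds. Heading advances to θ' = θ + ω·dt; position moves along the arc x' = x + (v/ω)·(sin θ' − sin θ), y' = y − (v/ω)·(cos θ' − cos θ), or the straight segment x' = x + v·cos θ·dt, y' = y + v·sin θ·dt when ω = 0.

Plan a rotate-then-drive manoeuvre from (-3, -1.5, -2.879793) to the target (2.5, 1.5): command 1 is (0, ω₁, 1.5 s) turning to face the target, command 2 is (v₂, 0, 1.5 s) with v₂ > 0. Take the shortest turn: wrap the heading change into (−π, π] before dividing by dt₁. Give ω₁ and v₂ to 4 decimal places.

heading to target = atan2(1.5−-1.5, 2.5−-3) = 0.4993
Δθ = wrap(0.4993 − -2.8798) = -2.9040; ω₁ = Δθ/dt₁ = -1.9360
distance = √((2.5−-3)² + (1.5−-1.5)²) = 6.2650; v₂ = distance/dt₂ = 4.1767

ω₁ = -1.9360, v₂ = 4.1767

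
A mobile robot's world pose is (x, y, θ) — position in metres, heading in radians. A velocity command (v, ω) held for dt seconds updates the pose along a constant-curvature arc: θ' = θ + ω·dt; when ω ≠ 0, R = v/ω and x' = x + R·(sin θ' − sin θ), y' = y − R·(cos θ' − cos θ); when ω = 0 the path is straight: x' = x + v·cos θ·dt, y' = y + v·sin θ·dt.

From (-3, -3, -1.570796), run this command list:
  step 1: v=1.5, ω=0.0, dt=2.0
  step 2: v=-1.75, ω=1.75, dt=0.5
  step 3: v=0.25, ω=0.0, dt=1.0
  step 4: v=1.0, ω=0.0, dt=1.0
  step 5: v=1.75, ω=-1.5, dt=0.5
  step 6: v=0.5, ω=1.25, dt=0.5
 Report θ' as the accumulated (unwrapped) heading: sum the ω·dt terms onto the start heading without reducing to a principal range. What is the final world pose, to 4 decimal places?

(-1.8856, -7.0065, -0.8208)

step 1: θ'=-1.5708 (straight) → pose (-3.0000, -6.0000, -1.5708)
step 2: θ'=-0.6958 (R=-1.0000) → pose (-3.3590, -5.2325, -0.6958)
step 3: θ'=-0.6958 (straight) → pose (-3.1671, -5.3927, -0.6958)
step 4: θ'=-0.6958 (straight) → pose (-2.3996, -6.0337, -0.6958)
step 5: θ'=-1.4458 (R=-1.1667) → pose (-1.9898, -6.7837, -1.4458)
step 6: θ'=-0.8208 (R=0.4000) → pose (-1.8856, -7.0065, -0.8208)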